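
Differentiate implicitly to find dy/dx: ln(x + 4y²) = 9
Apply d/dx to both sides, remembering that y depends on x. Each occurrence of y therefore brings in a y' = dy/dx via the chain rule.

With F(x, y) equal to the left-hand side minus the right, differentiate F term by term:
  d/dx[ln(x + 4y^2)] = (8y·y' + 1)/(x + 4y^2)
  d/dx[-9] = 0
Adding these up, d/dx[F] = 0 becomes
  (1/(x + 4y^2)) + (8y/(x + 4y^2))·y' = 0,
so isolating y',
  dy/dx = -(1/(x + 4y^2))/(8y/(x + 4y^2)) = -1/(8y)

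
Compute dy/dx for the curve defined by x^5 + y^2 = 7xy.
Apply d/dx to both sides, remembering that y depends on x. Each occurrence of y therefore brings in a y' = dy/dx via the chain rule.

With F(x, y) equal to the left-hand side minus the right, differentiate F term by term:
  d/dx[x^5] = 5x^4
  d/dx[-7xy] = -7x·y' - 7y
  d/dx[y^2] = 2y·y'
Adding these up, d/dx[F] = 0 becomes
  (5x^4 - 7y) + (-7x + 2y)·y' = 0,
so isolating y',
  dy/dx = -(5x^4 - 7y)/(-7x + 2y) = (5x^4 - 7y)/(7x - 2y)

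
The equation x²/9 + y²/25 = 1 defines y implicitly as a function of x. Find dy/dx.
Differentiate both sides with respect to x, treating y as y(x). By the chain rule, any term containing y contributes a factor of y' = dy/dx when we differentiate it.

Move every term to one side and write the relation as F(x, y) = 0. Term by term,
  d/dx[x^2/9] = 2x/9
  d/dx[y^2/25] = 2y·y'/25
  d/dx[-1] = 0

The pieces without y' make up ∂F/∂x and the coefficient of y' is ∂F/∂y:
  ∂F/∂x = 2x/9,
  ∂F/∂y = 2y/25.

Since d/dx[F] = ∂F/∂x + (∂F/∂y)·y' = 0, solve for y':
  (∂F/∂y)·y' = -∂F/∂x
  dy/dx = -(∂F/∂x)/(∂F/∂y) = -(2x/9)/(2y/25) = -25x/(9y)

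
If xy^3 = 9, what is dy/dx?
Differentiate both sides with respect to x, treating y as y(x). By the chain rule, any term containing y contributes a factor of y' = dy/dx when we differentiate it.

Move every term to one side and write the relation as F(x, y) = 0. Term by term,
  d/dx[xy^3] = 3xy^2·y' + y^3
  d/dx[-9] = 0

The pieces without y' make up ∂F/∂x and the coefficient of y' is ∂F/∂y:
  ∂F/∂x = y^3,
  ∂F/∂y = 3xy^2.

Since d/dx[F] = ∂F/∂x + (∂F/∂y)·y' = 0, solve for y':
  (∂F/∂y)·y' = -∂F/∂x
  dy/dx = -(∂F/∂x)/(∂F/∂y) = -(y^3)/(3xy^2) = -y/(3x)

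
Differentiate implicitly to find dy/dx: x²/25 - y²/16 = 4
Differentiate both sides with respect to x, treating y as y(x). By the chain rule, any term containing y contributes a factor of y' = dy/dx when we differentiate it.

Move every term to one side and write the relation as F(x, y) = 0. Term by term,
  d/dx[x^2/25] = 2x/25
  d/dx[-y^2/16] = -y·y'/8
  d/dx[-4] = 0

The pieces without y' make up ∂F/∂x and the coefficient of y' is ∂F/∂y:
  ∂F/∂x = 2x/25,
  ∂F/∂y = -y/8.

Since d/dx[F] = ∂F/∂x + (∂F/∂y)·y' = 0, solve for y':
  (∂F/∂y)·y' = -∂F/∂x
  dy/dx = -(∂F/∂x)/(∂F/∂y) = -(2x/25)/(-y/8) = 16x/(25y)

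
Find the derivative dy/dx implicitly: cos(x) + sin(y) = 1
Apply d/dx to both sides, remembering that y depends on x. Each occurrence of y therefore brings in a y' = dy/dx via the chain rule.

With F(x, y) equal to the left-hand side minus the right, differentiate F term by term:
  d/dx[sin(y)] = y'·cos(y)
  d/dx[cos(x)] = -sin(x)
  d/dx[-1] = 0
Adding these up, d/dx[F] = 0 becomes
  (-sin(x)) + (cos(y))·y' = 0,
so isolating y',
  dy/dx = -(-sin(x))/(cos(y)) = sin(x)/cos(y)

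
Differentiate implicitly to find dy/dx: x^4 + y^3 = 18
Apply d/dx to both sides, remembering that y depends on x. Each occurrence of y therefore brings in a y' = dy/dx via the chain rule.

With F(x, y) equal to the left-hand side minus the right, differentiate F term by term:
  d/dx[x^4] = 4x^3
  d/dx[y^3] = 3y^2·y'
  d/dx[-18] = 0
Adding these up, d/dx[F] = 0 becomes
  (4x^3) + (3y^2)·y' = 0,
so isolating y',
  dy/dx = -(4x^3)/(3y^2) = -4x^3/(3y^2)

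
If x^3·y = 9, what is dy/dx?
Take d/dx of both sides. Since y is implicitly a function of x, the chain rule attaches a y' = dy/dx factor whenever we differentiate through y.

Set F(x, y) = (left side) − (right side), so the curve is F = 0. Differentiating each term of F:
  d/dx[x^3y] = x^3·y' + 3x^2y
  d/dx[-9] = 0

Collecting, the y'-free part is the partial derivative in x and the y' coefficient is the partial derivative in y:
  ∂F/∂x = 3x^2y
  ∂F/∂y = x^3

so d/dx[F(x, y(x))] = ∂F/∂x + (∂F/∂y)·y' = 0. Rearranging,
  dy/dx = -(∂F/∂x)/(∂F/∂y) = -(3x^2y)/(x^3) = -3y/x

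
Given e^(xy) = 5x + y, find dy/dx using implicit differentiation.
Take d/dx of both sides. Since y is implicitly a function of x, the chain rule attaches a y' = dy/dx factor whenever we differentiate through y.

Set F(x, y) = (left side) − (right side), so the curve is F = 0. Differentiating each term of F:
  d/dx[-5x] = -5
  d/dx[-y] = -y'
  d/dx[e^(xy)] = (x·y' + y)·e^(xy)

Collecting, the y'-free part is the partial derivative in x and the y' coefficient is the partial derivative in y:
  ∂F/∂x = y·e^(xy) - 5
  ∂F/∂y = x·e^(xy) - 1

so d/dx[F(x, y(x))] = ∂F/∂x + (∂F/∂y)·y' = 0. Rearranging,
  dy/dx = -(∂F/∂x)/(∂F/∂y) = -(y·e^(xy) - 5)/(x·e^(xy) - 1) = (-y·e^(xy) + 5)/(x·e^(xy) - 1)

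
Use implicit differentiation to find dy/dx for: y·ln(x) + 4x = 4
Differentiate both sides with respect to x, treating y as y(x). By the chain rule, any term containing y contributes a factor of y' = dy/dx when we differentiate it.

Move every term to one side and write the relation as F(x, y) = 0. Term by term,
  d/dx[4x] = 4
  d/dx[y·ln(x)] = y'·ln(x) + y/x
  d/dx[-4] = 0

The pieces without y' make up ∂F/∂x and the coefficient of y' is ∂F/∂y:
  ∂F/∂x = 4 + y/x,
  ∂F/∂y = ln(x).

Since d/dx[F] = ∂F/∂x + (∂F/∂y)·y' = 0, solve for y':
  (∂F/∂y)·y' = -∂F/∂x
  dy/dx = -(∂F/∂x)/(∂F/∂y) = -(4 + y/x)/(ln(x))
        = -((4x + y)/x)/(ln(x)) = (-4x - y)/(x·ln(x))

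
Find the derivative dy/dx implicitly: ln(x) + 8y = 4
Differentiate the relation implicitly: treat y = y(x) and apply the chain rule, so every y-derivative picks up a y' = dy/dx factor.

With everything moved to the left-hand side, differentiate term by term:
  d/dx[8y] = 8·y'
  d/dx[ln(x)] = 1/x
  d/dx[-4] = 0

Separating the contributions that come from x directly and those that come through y:
  without y':      1/x
  multiplying y':  8

so (1/x) + (8)·y' = 0, and therefore
  dy/dx = -(1/x)/(8) = -1/(8x)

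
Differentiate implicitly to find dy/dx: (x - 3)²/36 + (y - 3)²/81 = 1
Take d/dx of both sides. Since y is implicitly a function of x, the chain rule attaches a y' = dy/dx factor whenever we differentiate through y.

Set F(x, y) = (left side) − (right side), so the curve is F = 0. Differentiating each term of F:
  d/dx[(x - 3)^2/36] = x/18 - 1/6
  d/dx[(y - 3)^2/81] = 2·y'(y - 3)/81
  d/dx[-1] = 0

Collecting, the y'-free part is the partial derivative in x and the y' coefficient is the partial derivative in y:
  ∂F/∂x = x/18 - 1/6
  ∂F/∂y = 2y/81 - 2/27

so d/dx[F(x, y(x))] = ∂F/∂x + (∂F/∂y)·y' = 0. Rearranging,
  dy/dx = -(∂F/∂x)/(∂F/∂y) = -(x/18 - 1/6)/(2y/81 - 2/27)
        = -((x - 3)/18)/(2(y - 3)/81) = 9(3 - x)/(4(y - 3))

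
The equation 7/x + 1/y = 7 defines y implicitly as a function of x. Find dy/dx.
Take d/dx of both sides. Since y is implicitly a function of x, the chain rule attaches a y' = dy/dx factor whenever we differentiate through y.

Set F(x, y) = (left side) − (right side), so the curve is F = 0. Differentiating each term of F:
  d/dx[1/y] = -y'/y^2
  d/dx[7/x] = -7/x^2
  d/dx[-7] = 0

Collecting, the y'-free part is the partial derivative in x and the y' coefficient is the partial derivative in y:
  ∂F/∂x = -7/x^2
  ∂F/∂y = -1/y^2

so d/dx[F(x, y(x))] = ∂F/∂x + (∂F/∂y)·y' = 0. Rearranging,
  dy/dx = -(∂F/∂x)/(∂F/∂y) = -(-7/x^2)/(-1/y^2) = -7y^2/x^2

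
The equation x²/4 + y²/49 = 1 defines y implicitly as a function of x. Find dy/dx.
Apply d/dx to both sides, remembering that y depends on x. Each occurrence of y therefore brings in a y' = dy/dx via the chain rule.

With F(x, y) equal to the left-hand side minus the right, differentiate F term by term:
  d/dx[x^2/4] = x/2
  d/dx[y^2/49] = 2y·y'/49
  d/dx[-1] = 0
Adding these up, d/dx[F] = 0 becomes
  (x/2) + (2y/49)·y' = 0,
so isolating y',
  dy/dx = -(x/2)/(2y/49) = -49x/(4y)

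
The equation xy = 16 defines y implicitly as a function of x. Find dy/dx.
Differentiate the relation implicitly: treat y = y(x) and apply the chain rule, so every y-derivative picks up a y' = dy/dx factor.

With everything moved to the left-hand side, differentiate term by term:
  d/dx[xy] = x·y' + y
  d/dx[-16] = 0

Separating the contributions that come from x directly and those that come through y:
  without y':      y
  multiplying y':  x

so (y) + (x)·y' = 0, and therefore
  dy/dx = -(y)/(x) = -y/x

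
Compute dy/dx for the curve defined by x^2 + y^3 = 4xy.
Apply d/dx to both sides, remembering that y depends on x. Each occurrence of y therefore brings in a y' = dy/dx via the chain rule.

With F(x, y) equal to the left-hand side minus the right, differentiate F term by term:
  d/dx[x^2] = 2x
  d/dx[-4xy] = -4x·y' - 4y
  d/dx[y^3] = 3y^2·y'
Adding these up, d/dx[F] = 0 becomes
  (2x - 4y) + (-4x + 3y^2)·y' = 0,
so isolating y',
  dy/dx = -(2x - 4y)/(-4x + 3y^2) = 2(x - 2y)/(4x - 3y^2)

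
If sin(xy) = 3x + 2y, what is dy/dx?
Apply d/dx to both sides, remembering that y depends on x. Each occurrence of y therefore brings in a y' = dy/dx via the chain rule.

With F(x, y) equal to the left-hand side minus the right, differentiate F term by term:
  d/dx[-3x] = -3
  d/dx[-2y] = -2·y'
  d/dx[sin(xy)] = (x·y' + y)·cos(xy)
Adding these up, d/dx[F] = 0 becomes
  (y·cos(xy) - 3) + (x·cos(xy) - 2)·y' = 0,
so isolating y',
  dy/dx = -(y·cos(xy) - 3)/(x·cos(xy) - 2) = (-y·cos(xy) + 3)/(x·cos(xy) - 2)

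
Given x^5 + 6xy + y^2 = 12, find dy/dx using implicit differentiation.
Apply d/dx to both sides, remembering that y depends on x. Each occurrence of y therefore brings in a y' = dy/dx via the chain rule.

With F(x, y) equal to the left-hand side minus the right, differentiate F term by term:
  d/dx[x^5] = 5x^4
  d/dx[6xy] = 6x·y' + 6y
  d/dx[y^2] = 2y·y'
  d/dx[-12] = 0
Adding these up, d/dx[F] = 0 becomes
  (5x^4 + 6y) + (6x + 2y)·y' = 0,
so isolating y',
  dy/dx = -(5x^4 + 6y)/(6x + 2y) = (-5x^4 - 6y)/(2(3x + y))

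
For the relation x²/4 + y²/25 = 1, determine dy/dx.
Take d/dx of both sides. Since y is implicitly a function of x, the chain rule attaches a y' = dy/dx factor whenever we differentiate through y.

Set F(x, y) = (left side) − (right side), so the curve is F = 0. Differentiating each term of F:
  d/dx[x^2/4] = x/2
  d/dx[y^2/25] = 2y·y'/25
  d/dx[-1] = 0

Collecting, the y'-free part is the partial derivative in x and the y' coefficient is the partial derivative in y:
  ∂F/∂x = x/2
  ∂F/∂y = 2y/25

so d/dx[F(x, y(x))] = ∂F/∂x + (∂F/∂y)·y' = 0. Rearranging,
  dy/dx = -(∂F/∂x)/(∂F/∂y) = -(x/2)/(2y/25) = -25x/(4y)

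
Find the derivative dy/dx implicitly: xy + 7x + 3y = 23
Differentiate the relation implicitly: treat y = y(x) and apply the chain rule, so every y-derivative picks up a y' = dy/dx factor.

With everything moved to the left-hand side, differentiate term by term:
  d/dx[xy] = x·y' + y
  d/dx[7x] = 7
  d/dx[3y] = 3·y'
  d/dx[-23] = 0

Separating the contributions that come from x directly and those that come through y:
  without y':      y + 7
  multiplying y':  x + 3

so (y + 7) + (x + 3)·y' = 0, and therefore
  dy/dx = -(y + 7)/(x + 3) = (-y - 7)/(x + 3)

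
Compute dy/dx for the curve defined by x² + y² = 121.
Differentiate both sides with respect to x, treating y as y(x). By the chain rule, any term containing y contributes a factor of y' = dy/dx when we differentiate it.

Move every term to one side and write the relation as F(x, y) = 0. Term by term,
  d/dx[x^2] = 2x
  d/dx[y^2] = 2y·y'
  d/dx[-121] = 0

The pieces without y' make up ∂F/∂x and the coefficient of y' is ∂F/∂y:
  ∂F/∂x = 2x,
  ∂F/∂y = 2y.

Since d/dx[F] = ∂F/∂x + (∂F/∂y)·y' = 0, solve for y':
  (∂F/∂y)·y' = -∂F/∂x
  dy/dx = -(∂F/∂x)/(∂F/∂y) = -(2x)/(2y) = -x/y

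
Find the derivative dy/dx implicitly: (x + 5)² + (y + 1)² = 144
Differentiate the relation implicitly: treat y = y(x) and apply the chain rule, so every y-derivative picks up a y' = dy/dx factor.

With everything moved to the left-hand side, differentiate term by term:
  d/dx[(x + 5)^2] = 2x + 10
  d/dx[(y + 1)^2] = 2·y'(y + 1)
  d/dx[-144] = 0

Separating the contributions that come from x directly and those that come through y:
  without y':      2x + 10
  multiplying y':  2y + 2

so (2x + 10) + (2y + 2)·y' = 0, and therefore
  dy/dx = -(2x + 10)/(2y + 2) = (-x - 5)/(y + 1)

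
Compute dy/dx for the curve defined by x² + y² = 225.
Differentiate both sides with respect to x, treating y as y(x). By the chain rule, any term containing y contributes a factor of y' = dy/dx when we differentiate it.

Move every term to one side and write the relation as F(x, y) = 0. Term by term,
  d/dx[x^2] = 2x
  d/dx[y^2] = 2y·y'
  d/dx[-225] = 0

The pieces without y' make up ∂F/∂x and the coefficient of y' is ∂F/∂y:
  ∂F/∂x = 2x,
  ∂F/∂y = 2y.

Since d/dx[F] = ∂F/∂x + (∂F/∂y)·y' = 0, solve for y':
  (∂F/∂y)·y' = -∂F/∂x
  dy/dx = -(∂F/∂x)/(∂F/∂y) = -(2x)/(2y) = -x/y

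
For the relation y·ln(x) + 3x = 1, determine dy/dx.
Differentiate the relation implicitly: treat y = y(x) and apply the chain rule, so every y-derivative picks up a y' = dy/dx factor.

With everything moved to the left-hand side, differentiate term by term:
  d/dx[3x] = 3
  d/dx[y·ln(x)] = y'·ln(x) + y/x
  d/dx[-1] = 0

Separating the contributions that come from x directly and those that come through y:
  without y':      3 + y/x
  multiplying y':  ln(x)

so (3 + y/x) + (ln(x))·y' = 0, and therefore
  dy/dx = -(3 + y/x)/(ln(x))
        = -((3x + y)/x)/(ln(x)) = (-3x - y)/(x·ln(x))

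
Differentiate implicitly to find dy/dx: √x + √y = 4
Apply d/dx to both sides, remembering that y depends on x. Each occurrence of y therefore brings in a y' = dy/dx via the chain rule.

With F(x, y) equal to the left-hand side minus the right, differentiate F term by term:
  d/dx[√(x)] = 1/(2√(x))
  d/dx[√(y)] = y'/(2√(y))
  d/dx[-4] = 0
Adding these up, d/dx[F] = 0 becomes
  (1/(2√(x))) + (1/(2√(y)))·y' = 0,
so isolating y',
  dy/dx = -(1/(2√(x)))/(1/(2√(y))) = -√(y)/√(x)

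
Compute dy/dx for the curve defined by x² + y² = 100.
Apply d/dx to both sides, remembering that y depends on x. Each occurrence of y therefore brings in a y' = dy/dx via the chain rule.

With F(x, y) equal to the left-hand side minus the right, differentiate F term by term:
  d/dx[x^2] = 2x
  d/dx[y^2] = 2y·y'
  d/dx[-100] = 0
Adding these up, d/dx[F] = 0 becomes
  (2x) + (2y)·y' = 0,
so isolating y',
  dy/dx = -(2x)/(2y) = -x/y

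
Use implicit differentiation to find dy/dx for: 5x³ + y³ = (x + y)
Differentiate the relation implicitly: treat y = y(x) and apply the chain rule, so every y-derivative picks up a y' = dy/dx factor.

With everything moved to the left-hand side, differentiate term by term:
  d/dx[5x^3] = 15x^2
  d/dx[-x] = -1
  d/dx[y^3] = 3y^2·y'
  d/dx[-y] = -y'

Separating the contributions that come from x directly and those that come through y:
  without y':      15x^2 - 1
  multiplying y':  3y^2 - 1

so (15x^2 - 1) + (3y^2 - 1)·y' = 0, and therefore
  dy/dx = -(15x^2 - 1)/(3y^2 - 1) = (1 - 15x^2)/(3y^2 - 1)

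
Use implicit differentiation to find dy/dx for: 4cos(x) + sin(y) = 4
Differentiate both sides with respect to x, treating y as y(x). By the chain rule, any term containing y contributes a factor of y' = dy/dx when we differentiate it.

Move every term to one side and write the relation as F(x, y) = 0. Term by term,
  d/dx[sin(y)] = y'·cos(y)
  d/dx[4cos(x)] = -4sin(x)
  d/dx[-4] = 0

The pieces without y' make up ∂F/∂x and the coefficient of y' is ∂F/∂y:
  ∂F/∂x = -4sin(x),
  ∂F/∂y = cos(y).

Since d/dx[F] = ∂F/∂x + (∂F/∂y)·y' = 0, solve for y':
  (∂F/∂y)·y' = -∂F/∂x
  dy/dx = -(∂F/∂x)/(∂F/∂y) = -(-4sin(x))/(cos(y)) = 4sin(x)/cos(y)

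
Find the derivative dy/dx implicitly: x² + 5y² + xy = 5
Apply d/dx to both sides, remembering that y depends on x. Each occurrence of y therefore brings in a y' = dy/dx via the chain rule.

With F(x, y) equal to the left-hand side minus the right, differentiate F term by term:
  d/dx[x^2] = 2x
  d/dx[xy] = x·y' + y
  d/dx[5y^2] = 10y·y'
  d/dx[-5] = 0
Adding these up, d/dx[F] = 0 becomes
  (2x + y) + (x + 10y)·y' = 0,
so isolating y',
  dy/dx = -(2x + y)/(x + 10y) = (-2x - y)/(x + 10y)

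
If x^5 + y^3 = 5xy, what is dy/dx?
Differentiate both sides with respect to x, treating y as y(x). By the chain rule, any term containing y contributes a factor of y' = dy/dx when we differentiate it.

Move every term to one side and write the relation as F(x, y) = 0. Term by term,
  d/dx[x^5] = 5x^4
  d/dx[-5xy] = -5x·y' - 5y
  d/dx[y^3] = 3y^2·y'

The pieces without y' make up ∂F/∂x and the coefficient of y' is ∂F/∂y:
  ∂F/∂x = 5x^4 - 5y,
  ∂F/∂y = -5x + 3y^2.

Since d/dx[F] = ∂F/∂x + (∂F/∂y)·y' = 0, solve for y':
  (∂F/∂y)·y' = -∂F/∂x
  dy/dx = -(∂F/∂x)/(∂F/∂y) = -(5x^4 - 5y)/(-5x + 3y^2) = 5(x^4 - y)/(5x - 3y^2)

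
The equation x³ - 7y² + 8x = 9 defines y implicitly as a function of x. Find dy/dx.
Differentiate both sides with respect to x, treating y as y(x). By the chain rule, any term containing y contributes a factor of y' = dy/dx when we differentiate it.

Move every term to one side and write the relation as F(x, y) = 0. Term by term,
  d/dx[x^3] = 3x^2
  d/dx[8x] = 8
  d/dx[-7y^2] = -14y·y'
  d/dx[-9] = 0

The pieces without y' make up ∂F/∂x and the coefficient of y' is ∂F/∂y:
  ∂F/∂x = 3x^2 + 8,
  ∂F/∂y = -14y.

Since d/dx[F] = ∂F/∂x + (∂F/∂y)·y' = 0, solve for y':
  (∂F/∂y)·y' = -∂F/∂x
  dy/dx = -(∂F/∂x)/(∂F/∂y) = -(3x^2 + 8)/(-14y) = (3x^2 + 8)/(14y)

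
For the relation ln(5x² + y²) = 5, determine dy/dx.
Apply d/dx to both sides, remembering that y depends on x. Each occurrence of y therefore brings in a y' = dy/dx via the chain rule.

With F(x, y) equal to the left-hand side minus the right, differentiate F term by term:
  d/dx[ln(5x^2 + y^2)] = (10x + 2y·y')/(5x^2 + y^2)
  d/dx[-5] = 0
Adding these up, d/dx[F] = 0 becomes
  (10x/(5x^2 + y^2)) + (2y/(5x^2 + y^2))·y' = 0,
so isolating y',
  dy/dx = -(10x/(5x^2 + y^2))/(2y/(5x^2 + y^2)) = -5x/y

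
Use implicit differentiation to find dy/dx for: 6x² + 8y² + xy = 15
Take d/dx of both sides. Since y is implicitly a function of x, the chain rule attaches a y' = dy/dx factor whenever we differentiate through y.

Set F(x, y) = (left side) − (right side), so the curve is F = 0. Differentiating each term of F:
  d/dx[6x^2] = 12x
  d/dx[xy] = x·y' + y
  d/dx[8y^2] = 16y·y'
  d/dx[-15] = 0

Collecting, the y'-free part is the partial derivative in x and the y' coefficient is the partial derivative in y:
  ∂F/∂x = 12x + y
  ∂F/∂y = x + 16y

so d/dx[F(x, y(x))] = ∂F/∂x + (∂F/∂y)·y' = 0. Rearranging,
  dy/dx = -(∂F/∂x)/(∂F/∂y) = -(12x + y)/(x + 16y) = (-12x - y)/(x + 16y)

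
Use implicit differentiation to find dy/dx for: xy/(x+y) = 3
Differentiate both sides with respect to x, treating y as y(x). By the chain rule, any term containing y contributes a factor of y' = dy/dx when we differentiate it.

Move every term to one side and write the relation as F(x, y) = 0. Term by term,
  d/dx[xy/(x + y)] = xy(-y' - 1)/(x + y)^2 + x·y'/(x + y) + y/(x + y)
  d/dx[-3] = 0

The pieces without y' make up ∂F/∂x and the coefficient of y' is ∂F/∂y:
  ∂F/∂x = -xy/(x + y)^2 + y/(x + y),
  ∂F/∂y = -xy/(x + y)^2 + x/(x + y).

Since d/dx[F] = ∂F/∂x + (∂F/∂y)·y' = 0, solve for y':
  (∂F/∂y)·y' = -∂F/∂x
  dy/dx = -(∂F/∂x)/(∂F/∂y) = -(-xy/(x + y)^2 + y/(x + y))/(-xy/(x + y)^2 + x/(x + y))
        = -(y^2/(x + y)^2)/(x^2/(x + y)^2) = -y^2/x^2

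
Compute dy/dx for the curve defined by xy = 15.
Differentiate both sides with respect to x, treating y as y(x). By the chain rule, any term containing y contributes a factor of y' = dy/dx when we differentiate it.

Move every term to one side and write the relation as F(x, y) = 0. Term by term,
  d/dx[xy] = x·y' + y
  d/dx[-15] = 0

The pieces without y' make up ∂F/∂x and the coefficient of y' is ∂F/∂y:
  ∂F/∂x = y,
  ∂F/∂y = x.

Since d/dx[F] = ∂F/∂x + (∂F/∂y)·y' = 0, solve for y':
  (∂F/∂y)·y' = -∂F/∂x
  dy/dx = -(∂F/∂x)/(∂F/∂y) = -(y)/(x) = -y/x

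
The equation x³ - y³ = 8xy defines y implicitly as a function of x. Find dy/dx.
Differentiate both sides with respect to x, treating y as y(x). By the chain rule, any term containing y contributes a factor of y' = dy/dx when we differentiate it.

Move every term to one side and write the relation as F(x, y) = 0. Term by term,
  d/dx[x^3] = 3x^2
  d/dx[-8xy] = -8x·y' - 8y
  d/dx[-y^3] = -3y^2·y'

The pieces without y' make up ∂F/∂x and the coefficient of y' is ∂F/∂y:
  ∂F/∂x = 3x^2 - 8y,
  ∂F/∂y = -8x - 3y^2.

Since d/dx[F] = ∂F/∂x + (∂F/∂y)·y' = 0, solve for y':
  (∂F/∂y)·y' = -∂F/∂x
  dy/dx = -(∂F/∂x)/(∂F/∂y) = -(3x^2 - 8y)/(-8x - 3y^2) = (3x^2 - 8y)/(8x + 3y^2)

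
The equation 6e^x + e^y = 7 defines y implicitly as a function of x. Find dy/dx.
Take d/dx of both sides. Since y is implicitly a function of x, the chain rule attaches a y' = dy/dx factor whenever we differentiate through y.

Set F(x, y) = (left side) − (right side), so the curve is F = 0. Differentiating each term of F:
  d/dx[6e^(x)] = 6e^(x)
  d/dx[e^(y)] = y'·e^(y)
  d/dx[-7] = 0

Collecting, the y'-free part is the partial derivative in x and the y' coefficient is the partial derivative in y:
  ∂F/∂x = 6e^(x)
  ∂F/∂y = e^(y)

so d/dx[F(x, y(x))] = ∂F/∂x + (∂F/∂y)·y' = 0. Rearranging,
  dy/dx = -(∂F/∂x)/(∂F/∂y) = -(6e^(x))/(e^(y)) = -6e^(x - y)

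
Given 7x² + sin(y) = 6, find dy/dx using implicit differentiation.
Take d/dx of both sides. Since y is implicitly a function of x, the chain rule attaches a y' = dy/dx factor whenever we differentiate through y.

Set F(x, y) = (left side) − (right side), so the curve is F = 0. Differentiating each term of F:
  d/dx[7x^2] = 14x
  d/dx[sin(y)] = y'·cos(y)
  d/dx[-6] = 0

Collecting, the y'-free part is the partial derivative in x and the y' coefficient is the partial derivative in y:
  ∂F/∂x = 14x
  ∂F/∂y = cos(y)

so d/dx[F(x, y(x))] = ∂F/∂x + (∂F/∂y)·y' = 0. Rearranging,
  dy/dx = -(∂F/∂x)/(∂F/∂y) = -(14x)/(cos(y)) = -14x/cos(y)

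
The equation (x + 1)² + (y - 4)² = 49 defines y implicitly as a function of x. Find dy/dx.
Take d/dx of both sides. Since y is implicitly a function of x, the chain rule attaches a y' = dy/dx factor whenever we differentiate through y.

Set F(x, y) = (left side) − (right side), so the curve is F = 0. Differentiating each term of F:
  d/dx[(x + 1)^2] = 2x + 2
  d/dx[(y - 4)^2] = 2·y'(y - 4)
  d/dx[-49] = 0

Collecting, the y'-free part is the partial derivative in x and the y' coefficient is the partial derivative in y:
  ∂F/∂x = 2x + 2
  ∂F/∂y = 2y - 8

so d/dx[F(x, y(x))] = ∂F/∂x + (∂F/∂y)·y' = 0. Rearranging,
  dy/dx = -(∂F/∂x)/(∂F/∂y) = -(2x + 2)/(2y - 8) = (-x - 1)/(y - 4)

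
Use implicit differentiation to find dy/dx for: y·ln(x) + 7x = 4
Differentiate the relation implicitly: treat y = y(x) and apply the chain rule, so every y-derivative picks up a y' = dy/dx factor.

With everything moved to the left-hand side, differentiate term by term:
  d/dx[7x] = 7
  d/dx[y·ln(x)] = y'·ln(x) + y/x
  d/dx[-4] = 0

Separating the contributions that come from x directly and those that come through y:
  without y':      7 + y/x
  multiplying y':  ln(x)

so (7 + y/x) + (ln(x))·y' = 0, and therefore
  dy/dx = -(7 + y/x)/(ln(x))
        = -((7x + y)/x)/(ln(x)) = (-7x - y)/(x·ln(x))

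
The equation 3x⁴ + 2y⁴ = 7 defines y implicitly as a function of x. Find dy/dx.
Differentiate both sides with respect to x, treating y as y(x). By the chain rule, any term containing y contributes a factor of y' = dy/dx when we differentiate it.

Move every term to one side and write the relation as F(x, y) = 0. Term by term,
  d/dx[3x^4] = 12x^3
  d/dx[2y^4] = 8y^3·y'
  d/dx[-7] = 0

The pieces without y' make up ∂F/∂x and the coefficient of y' is ∂F/∂y:
  ∂F/∂x = 12x^3,
  ∂F/∂y = 8y^3.

Since d/dx[F] = ∂F/∂x + (∂F/∂y)·y' = 0, solve for y':
  (∂F/∂y)·y' = -∂F/∂x
  dy/dx = -(∂F/∂x)/(∂F/∂y) = -(12x^3)/(8y^3) = -3x^3/(2y^3)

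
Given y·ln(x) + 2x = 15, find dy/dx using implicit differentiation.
Apply d/dx to both sides, remembering that y depends on x. Each occurrence of y therefore brings in a y' = dy/dx via the chain rule.

With F(x, y) equal to the left-hand side minus the right, differentiate F term by term:
  d/dx[2x] = 2
  d/dx[y·ln(x)] = y'·ln(x) + y/x
  d/dx[-15] = 0
Adding these up, d/dx[F] = 0 becomes
  (2 + y/x) + (ln(x))·y' = 0,
so isolating y',
  dy/dx = -(2 + y/x)/(ln(x))
        = -((2x + y)/x)/(ln(x)) = (-2x - y)/(x·ln(x))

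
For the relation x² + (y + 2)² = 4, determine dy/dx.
Differentiate both sides with respect to x, treating y as y(x). By the chain rule, any term containing y contributes a factor of y' = dy/dx when we differentiate it.

Move every term to one side and write the relation as F(x, y) = 0. Term by term,
  d/dx[x^2] = 2x
  d/dx[(y + 2)^2] = 2·y'(y + 2)
  d/dx[-4] = 0

The pieces without y' make up ∂F/∂x and the coefficient of y' is ∂F/∂y:
  ∂F/∂x = 2x,
  ∂F/∂y = 2y + 4.

Since d/dx[F] = ∂F/∂x + (∂F/∂y)·y' = 0, solve for y':
  (∂F/∂y)·y' = -∂F/∂x
  dy/dx = -(∂F/∂x)/(∂F/∂y) = -(2x)/(2y + 4) = -x/(y + 2)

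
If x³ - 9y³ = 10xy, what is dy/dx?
Take d/dx of both sides. Since y is implicitly a function of x, the chain rule attaches a y' = dy/dx factor whenever we differentiate through y.

Set F(x, y) = (left side) − (right side), so the curve is F = 0. Differentiating each term of F:
  d/dx[x^3] = 3x^2
  d/dx[-10xy] = -10x·y' - 10y
  d/dx[-9y^3] = -27y^2·y'

Collecting, the y'-free part is the partial derivative in x and the y' coefficient is the partial derivative in y:
  ∂F/∂x = 3x^2 - 10y
  ∂F/∂y = -10x - 27y^2

so d/dx[F(x, y(x))] = ∂F/∂x + (∂F/∂y)·y' = 0. Rearranging,
  dy/dx = -(∂F/∂x)/(∂F/∂y) = -(3x^2 - 10y)/(-10x - 27y^2) = (3x^2 - 10y)/(10x + 27y^2)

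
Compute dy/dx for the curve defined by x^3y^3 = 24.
Differentiate both sides with respect to x, treating y as y(x). By the chain rule, any term containing y contributes a factor of y' = dy/dx when we differentiate it.

Move every term to one side and write the relation as F(x, y) = 0. Term by term,
  d/dx[x^3y^3] = 3x^3y^2·y' + 3x^2y^3
  d/dx[-24] = 0

The pieces without y' make up ∂F/∂x and the coefficient of y' is ∂F/∂y:
  ∂F/∂x = 3x^2y^3,
  ∂F/∂y = 3x^3y^2.

Since d/dx[F] = ∂F/∂x + (∂F/∂y)·y' = 0, solve for y':
  (∂F/∂y)·y' = -∂F/∂x
  dy/dx = -(∂F/∂x)/(∂F/∂y) = -(3x^2y^3)/(3x^3y^2) = -y/x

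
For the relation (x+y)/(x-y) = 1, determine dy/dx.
Differentiate the relation implicitly: treat y = y(x) and apply the chain rule, so every y-derivative picks up a y' = dy/dx factor.

With everything moved to the left-hand side, differentiate term by term:
  d/dx[(x + y)/(x - y)] = (y' + 1)/(x - y) + (x + y)(y' - 1)/(x - y)^2
  d/dx[-1] = 0

Separating the contributions that come from x directly and those that come through y:
  without y':      1/(x - y) - (x + y)/(x - y)^2
  multiplying y':  1/(x - y) + (x + y)/(x - y)^2

so (1/(x - y) - (x + y)/(x - y)^2) + (1/(x - y) + (x + y)/(x - y)^2)·y' = 0, and therefore
  dy/dx = -(1/(x - y) - (x + y)/(x - y)^2)/(1/(x - y) + (x + y)/(x - y)^2)
        = -(-2y/(x - y)^2)/(2x/(x - y)^2) = y/x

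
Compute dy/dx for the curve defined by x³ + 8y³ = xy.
Apply d/dx to both sides, remembering that y depends on x. Each occurrence of y therefore brings in a y' = dy/dx via the chain rule.

With F(x, y) equal to the left-hand side minus the right, differentiate F term by term:
  d/dx[x^3] = 3x^2
  d/dx[-xy] = -x·y' - y
  d/dx[8y^3] = 24y^2·y'
Adding these up, d/dx[F] = 0 becomes
  (3x^2 - y) + (-x + 24y^2)·y' = 0,
so isolating y',
  dy/dx = -(3x^2 - y)/(-x + 24y^2) = (3x^2 - y)/(x - 24y^2)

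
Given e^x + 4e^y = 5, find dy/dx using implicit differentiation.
Take d/dx of both sides. Since y is implicitly a function of x, the chain rule attaches a y' = dy/dx factor whenever we differentiate through y.

Set F(x, y) = (left side) − (right side), so the curve is F = 0. Differentiating each term of F:
  d/dx[e^(x)] = e^(x)
  d/dx[4e^(y)] = 4·y'·e^(y)
  d/dx[-5] = 0

Collecting, the y'-free part is the partial derivative in x and the y' coefficient is the partial derivative in y:
  ∂F/∂x = e^(x)
  ∂F/∂y = 4e^(y)

so d/dx[F(x, y(x))] = ∂F/∂x + (∂F/∂y)·y' = 0. Rearranging,
  dy/dx = -(∂F/∂x)/(∂F/∂y) = -(e^(x))/(4e^(y)) = -e^(x - y)/4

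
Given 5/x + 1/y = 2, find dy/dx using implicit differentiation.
Take d/dx of both sides. Since y is implicitly a function of x, the chain rule attaches a y' = dy/dx factor whenever we differentiate through y.

Set F(x, y) = (left side) − (right side), so the curve is F = 0. Differentiating each term of F:
  d/dx[1/y] = -y'/y^2
  d/dx[5/x] = -5/x^2
  d/dx[-2] = 0

Collecting, the y'-free part is the partial derivative in x and the y' coefficient is the partial derivative in y:
  ∂F/∂x = -5/x^2
  ∂F/∂y = -1/y^2

so d/dx[F(x, y(x))] = ∂F/∂x + (∂F/∂y)·y' = 0. Rearranging,
  dy/dx = -(∂F/∂x)/(∂F/∂y) = -(-5/x^2)/(-1/y^2) = -5y^2/x^2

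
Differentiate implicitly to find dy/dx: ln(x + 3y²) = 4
Take d/dx of both sides. Since y is implicitly a function of x, the chain rule attaches a y' = dy/dx factor whenever we differentiate through y.

Set F(x, y) = (left side) − (right side), so the curve is F = 0. Differentiating each term of F:
  d/dx[ln(x + 3y^2)] = (6y·y' + 1)/(x + 3y^2)
  d/dx[-4] = 0

Collecting, the y'-free part is the partial derivative in x and the y' coefficient is the partial derivative in y:
  ∂F/∂x = 1/(x + 3y^2)
  ∂F/∂y = 6y/(x + 3y^2)

so d/dx[F(x, y(x))] = ∂F/∂x + (∂F/∂y)·y' = 0. Rearranging,
  dy/dx = -(∂F/∂x)/(∂F/∂y) = -(1/(x + 3y^2))/(6y/(x + 3y^2)) = -1/(6y)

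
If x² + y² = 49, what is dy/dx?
Differentiate the relation implicitly: treat y = y(x) and apply the chain rule, so every y-derivative picks up a y' = dy/dx factor.

With everything moved to the left-hand side, differentiate term by term:
  d/dx[x^2] = 2x
  d/dx[y^2] = 2y·y'
  d/dx[-49] = 0

Separating the contributions that come from x directly and those that come through y:
  without y':      2x
  multiplying y':  2y

so (2x) + (2y)·y' = 0, and therefore
  dy/dx = -(2x)/(2y) = -x/y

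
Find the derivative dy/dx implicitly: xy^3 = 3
Differentiate the relation implicitly: treat y = y(x) and apply the chain rule, so every y-derivative picks up a y' = dy/dx factor.

With everything moved to the left-hand side, differentiate term by term:
  d/dx[xy^3] = 3xy^2·y' + y^3
  d/dx[-3] = 0

Separating the contributions that come from x directly and those that come through y:
  without y':      y^3
  multiplying y':  3xy^2

so (y^3) + (3xy^2)·y' = 0, and therefore
  dy/dx = -(y^3)/(3xy^2) = -y/(3x)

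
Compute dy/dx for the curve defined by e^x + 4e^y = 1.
Apply d/dx to both sides, remembering that y depends on x. Each occurrence of y therefore brings in a y' = dy/dx via the chain rule.

With F(x, y) equal to the left-hand side minus the right, differentiate F term by term:
  d/dx[e^(x)] = e^(x)
  d/dx[4e^(y)] = 4·y'·e^(y)
  d/dx[-1] = 0
Adding these up, d/dx[F] = 0 becomes
  (e^(x)) + (4e^(y))·y' = 0,
so isolating y',
  dy/dx = -(e^(x))/(4e^(y)) = -e^(x - y)/4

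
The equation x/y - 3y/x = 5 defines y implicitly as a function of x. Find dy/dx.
Apply d/dx to both sides, remembering that y depends on x. Each occurrence of y therefore brings in a y' = dy/dx via the chain rule.

With F(x, y) equal to the left-hand side minus the right, differentiate F term by term:
  d/dx[x/y] = -x·y'/y^2 + 1/y
  d/dx[-3y/x] = -3·y'/x + 3y/x^2
  d/dx[-5] = 0
Adding these up, d/dx[F] = 0 becomes
  (1/y + 3y/x^2) + (-x/y^2 - 3/x)·y' = 0,
so isolating y',
  dy/dx = -(1/y + 3y/x^2)/(-x/y^2 - 3/x)
        = -((x^2 + 3y^2)/(x^2y))/(-(x^2 + 3y^2)/(xy^2)) = y/x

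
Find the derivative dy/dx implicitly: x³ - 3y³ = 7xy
Differentiate both sides with respect to x, treating y as y(x). By the chain rule, any term containing y contributes a factor of y' = dy/dx when we differentiate it.

Move every term to one side and write the relation as F(x, y) = 0. Term by term,
  d/dx[x^3] = 3x^2
  d/dx[-7xy] = -7x·y' - 7y
  d/dx[-3y^3] = -9y^2·y'

The pieces without y' make up ∂F/∂x and the coefficient of y' is ∂F/∂y:
  ∂F/∂x = 3x^2 - 7y,
  ∂F/∂y = -7x - 9y^2.

Since d/dx[F] = ∂F/∂x + (∂F/∂y)·y' = 0, solve for y':
  (∂F/∂y)·y' = -∂F/∂x
  dy/dx = -(∂F/∂x)/(∂F/∂y) = -(3x^2 - 7y)/(-7x - 9y^2) = (3x^2 - 7y)/(7x + 9y^2)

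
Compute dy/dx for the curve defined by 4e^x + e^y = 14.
Differentiate the relation implicitly: treat y = y(x) and apply the chain rule, so every y-derivative picks up a y' = dy/dx factor.

With everything moved to the left-hand side, differentiate term by term:
  d/dx[4e^(x)] = 4e^(x)
  d/dx[e^(y)] = y'·e^(y)
  d/dx[-14] = 0

Separating the contributions that come from x directly and those that come through y:
  without y':      4e^(x)
  multiplying y':  e^(y)

so (4e^(x)) + (e^(y))·y' = 0, and therefore
  dy/dx = -(4e^(x))/(e^(y)) = -4e^(x - y)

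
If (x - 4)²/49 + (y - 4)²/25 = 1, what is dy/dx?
Apply d/dx to both sides, remembering that y depends on x. Each occurrence of y therefore brings in a y' = dy/dx via the chain rule.

With F(x, y) equal to the left-hand side minus the right, differentiate F term by term:
  d/dx[(x - 4)^2/49] = 2x/49 - 8/49
  d/dx[(y - 4)^2/25] = 2·y'(y - 4)/25
  d/dx[-1] = 0
Adding these up, d/dx[F] = 0 becomes
  (2x/49 - 8/49) + (2y/25 - 8/25)·y' = 0,
so isolating y',
  dy/dx = -(2x/49 - 8/49)/(2y/25 - 8/25)
        = -(2(x - 4)/49)/(2(y - 4)/25) = 25(4 - x)/(49(y - 4))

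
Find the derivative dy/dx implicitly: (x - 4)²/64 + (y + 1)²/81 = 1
Differentiate both sides with respect to x, treating y as y(x). By the chain rule, any term containing y contributes a factor of y' = dy/dx when we differentiate it.

Move every term to one side and write the relation as F(x, y) = 0. Term by term,
  d/dx[(x - 4)^2/64] = x/32 - 1/8
  d/dx[(y + 1)^2/81] = 2·y'(y + 1)/81
  d/dx[-1] = 0

The pieces without y' make up ∂F/∂x and the coefficient of y' is ∂F/∂y:
  ∂F/∂x = x/32 - 1/8,
  ∂F/∂y = 2y/81 + 2/81.

Since d/dx[F] = ∂F/∂x + (∂F/∂y)·y' = 0, solve for y':
  (∂F/∂y)·y' = -∂F/∂x
  dy/dx = -(∂F/∂x)/(∂F/∂y) = -(x/32 - 1/8)/(2y/81 + 2/81)
        = -((x - 4)/32)/(2(y + 1)/81) = 81(4 - x)/(64(y + 1))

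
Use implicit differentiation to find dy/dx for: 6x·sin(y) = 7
Take d/dx of both sides. Since y is implicitly a function of x, the chain rule attaches a y' = dy/dx factor whenever we differentiate through y.

Set F(x, y) = (left side) − (right side), so the curve is F = 0. Differentiating each term of F:
  d/dx[6x·sin(y)] = 6x·y'·cos(y) + 6sin(y)
  d/dx[-7] = 0

Collecting, the y'-free part is the partial derivative in x and the y' coefficient is the partial derivative in y:
  ∂F/∂x = 6sin(y)
  ∂F/∂y = 6x·cos(y)

so d/dx[F(x, y(x))] = ∂F/∂x + (∂F/∂y)·y' = 0. Rearranging,
  dy/dx = -(∂F/∂x)/(∂F/∂y) = -(6sin(y))/(6x·cos(y)) = -tan(y)/x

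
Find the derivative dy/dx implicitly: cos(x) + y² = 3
Apply d/dx to both sides, remembering that y depends on x. Each occurrence of y therefore brings in a y' = dy/dx via the chain rule.

With F(x, y) equal to the left-hand side minus the right, differentiate F term by term:
  d/dx[y^2] = 2y·y'
  d/dx[cos(x)] = -sin(x)
  d/dx[-3] = 0
Adding these up, d/dx[F] = 0 becomes
  (-sin(x)) + (2y)·y' = 0,
so isolating y',
  dy/dx = -(-sin(x))/(2y) = sin(x)/(2y)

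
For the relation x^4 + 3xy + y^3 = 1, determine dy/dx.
Take d/dx of both sides. Since y is implicitly a function of x, the chain rule attaches a y' = dy/dx factor whenever we differentiate through y.

Set F(x, y) = (left side) − (right side), so the curve is F = 0. Differentiating each term of F:
  d/dx[x^4] = 4x^3
  d/dx[3xy] = 3x·y' + 3y
  d/dx[y^3] = 3y^2·y'
  d/dx[-1] = 0

Collecting, the y'-free part is the partial derivative in x and the y' coefficient is the partial derivative in y:
  ∂F/∂x = 4x^3 + 3y
  ∂F/∂y = 3x + 3y^2

so d/dx[F(x, y(x))] = ∂F/∂x + (∂F/∂y)·y' = 0. Rearranging,
  dy/dx = -(∂F/∂x)/(∂F/∂y) = -(4x^3 + 3y)/(3x + 3y^2) = (-4x^3/3 - y)/(x + y^2)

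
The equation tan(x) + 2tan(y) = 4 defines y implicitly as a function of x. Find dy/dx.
Take d/dx of both sides. Since y is implicitly a function of x, the chain rule attaches a y' = dy/dx factor whenever we differentiate through y.

Set F(x, y) = (left side) − (right side), so the curve is F = 0. Differentiating each term of F:
  d/dx[tan(x)] = tan(x)^2 + 1
  d/dx[2tan(y)] = 2·y'(tan(y)^2 + 1)
  d/dx[-4] = 0

Collecting, the y'-free part is the partial derivative in x and the y' coefficient is the partial derivative in y:
  ∂F/∂x = tan(x)^2 + 1
  ∂F/∂y = 2tan(y)^2 + 2

so d/dx[F(x, y(x))] = ∂F/∂x + (∂F/∂y)·y' = 0. Rearranging,
  dy/dx = -(∂F/∂x)/(∂F/∂y) = -(tan(x)^2 + 1)/(2tan(y)^2 + 2) = -cos(y)^2/(2cos(x)^2)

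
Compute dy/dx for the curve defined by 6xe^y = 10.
Take d/dx of both sides. Since y is implicitly a function of x, the chain rule attaches a y' = dy/dx factor whenever we differentiate through y.

Set F(x, y) = (left side) − (right side), so the curve is F = 0. Differentiating each term of F:
  d/dx[6x·e^(y)] = 6x·y'·e^(y) + 6e^(y)
  d/dx[-10] = 0

Collecting, the y'-free part is the partial derivative in x and the y' coefficient is the partial derivative in y:
  ∂F/∂x = 6e^(y)
  ∂F/∂y = 6x·e^(y)

so d/dx[F(x, y(x))] = ∂F/∂x + (∂F/∂y)·y' = 0. Rearranging,
  dy/dx = -(∂F/∂x)/(∂F/∂y) = -(6e^(y))/(6x·e^(y)) = -1/x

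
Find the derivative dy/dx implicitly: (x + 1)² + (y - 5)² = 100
Apply d/dx to both sides, remembering that y depends on x. Each occurrence of y therefore brings in a y' = dy/dx via the chain rule.

With F(x, y) equal to the left-hand side minus the right, differentiate F term by term:
  d/dx[(x + 1)^2] = 2x + 2
  d/dx[(y - 5)^2] = 2·y'(y - 5)
  d/dx[-100] = 0
Adding these up, d/dx[F] = 0 becomes
  (2x + 2) + (2y - 10)·y' = 0,
so isolating y',
  dy/dx = -(2x + 2)/(2y - 10) = (-x - 1)/(y - 5)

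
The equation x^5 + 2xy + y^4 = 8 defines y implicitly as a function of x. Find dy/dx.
Apply d/dx to both sides, remembering that y depends on x. Each occurrence of y therefore brings in a y' = dy/dx via the chain rule.

With F(x, y) equal to the left-hand side minus the right, differentiate F term by term:
  d/dx[x^5] = 5x^4
  d/dx[2xy] = 2x·y' + 2y
  d/dx[y^4] = 4y^3·y'
  d/dx[-8] = 0
Adding these up, d/dx[F] = 0 becomes
  (5x^4 + 2y) + (2x + 4y^3)·y' = 0,
so isolating y',
  dy/dx = -(5x^4 + 2y)/(2x + 4y^3) = (-5x^4/2 - y)/(x + 2y^3)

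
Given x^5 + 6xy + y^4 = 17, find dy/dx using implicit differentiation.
Take d/dx of both sides. Since y is implicitly a function of x, the chain rule attaches a y' = dy/dx factor whenever we differentiate through y.

Set F(x, y) = (left side) − (right side), so the curve is F = 0. Differentiating each term of F:
  d/dx[x^5] = 5x^4
  d/dx[6xy] = 6x·y' + 6y
  d/dx[y^4] = 4y^3·y'
  d/dx[-17] = 0

Collecting, the y'-free part is the partial derivative in x and the y' coefficient is the partial derivative in y:
  ∂F/∂x = 5x^4 + 6y
  ∂F/∂y = 6x + 4y^3

so d/dx[F(x, y(x))] = ∂F/∂x + (∂F/∂y)·y' = 0. Rearranging,
  dy/dx = -(∂F/∂x)/(∂F/∂y) = -(5x^4 + 6y)/(6x + 4y^3) = (-5x^4 - 6y)/(2(3x + 2y^3))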